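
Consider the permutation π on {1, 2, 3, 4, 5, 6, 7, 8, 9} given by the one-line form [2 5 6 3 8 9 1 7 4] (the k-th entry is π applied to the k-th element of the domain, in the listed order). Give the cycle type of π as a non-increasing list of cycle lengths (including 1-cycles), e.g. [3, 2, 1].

[5, 4]

The disjoint cycles are (1 2 5 8 7)(3 6 9 4), with lengths 5, 4 in non-increasing order.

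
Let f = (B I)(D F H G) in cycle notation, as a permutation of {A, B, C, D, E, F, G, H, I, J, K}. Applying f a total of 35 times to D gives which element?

D lies in the 4-cycle (D F H G).
Powers repeat with period 4 on this cycle, and 35 mod 4 = 3, so f^35(D) = f^3(D).
Advancing 3 steps from D: D → F → H → G.

G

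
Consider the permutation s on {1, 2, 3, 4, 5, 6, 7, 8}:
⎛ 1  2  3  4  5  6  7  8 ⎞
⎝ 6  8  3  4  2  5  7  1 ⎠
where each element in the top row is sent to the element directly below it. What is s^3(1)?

Tracing 1 → 6 → … returns to 1 after 5 steps, so 1 lies in a 5-cycle (1 6 5 2 8).
Stepping 3 places around the cycle: 1 → 6 → 5 → 2.

2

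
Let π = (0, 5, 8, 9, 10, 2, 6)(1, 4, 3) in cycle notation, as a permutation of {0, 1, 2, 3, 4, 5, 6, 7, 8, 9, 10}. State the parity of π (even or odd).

even

The cycle lengths are 7, 3, 1.
A cycle is odd iff its length is even; π has 0 even-length cycles, so sgn(π) = (−1)^0 and π is even.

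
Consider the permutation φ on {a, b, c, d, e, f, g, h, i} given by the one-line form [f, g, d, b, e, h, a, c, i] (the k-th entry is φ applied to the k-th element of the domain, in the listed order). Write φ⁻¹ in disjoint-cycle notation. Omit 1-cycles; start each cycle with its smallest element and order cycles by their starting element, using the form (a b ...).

(a g b d c h f)

First write φ in disjoint cycles: (a f h c d b g).
Reversing each cycle (and rotating so the smallest element leads) gives φ⁻¹ = (a g b d c h f).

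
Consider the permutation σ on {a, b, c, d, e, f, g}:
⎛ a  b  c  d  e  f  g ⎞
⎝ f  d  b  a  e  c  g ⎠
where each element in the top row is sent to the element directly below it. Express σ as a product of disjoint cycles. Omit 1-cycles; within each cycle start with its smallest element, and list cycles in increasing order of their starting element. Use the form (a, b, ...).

From a: a → f → c → b → d → a, closing the cycle (a, f, c, b, d).
Continuing from each remaining unvisited element yields (a, f, c, b, d).

(a, f, c, b, d)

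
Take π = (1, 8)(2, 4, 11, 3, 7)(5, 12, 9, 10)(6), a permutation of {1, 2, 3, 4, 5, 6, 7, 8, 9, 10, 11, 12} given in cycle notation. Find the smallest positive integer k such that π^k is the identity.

20

The cycle type of π is (5, 4, 2, 1).
Since disjoint cycles commute, ord(π) = lcm(5, 4, 2) = 20.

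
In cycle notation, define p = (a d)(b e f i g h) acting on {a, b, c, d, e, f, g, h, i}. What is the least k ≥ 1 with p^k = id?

The cycle type of p is (6, 2, 1).
The order is lcm(6, 2) = 6.

6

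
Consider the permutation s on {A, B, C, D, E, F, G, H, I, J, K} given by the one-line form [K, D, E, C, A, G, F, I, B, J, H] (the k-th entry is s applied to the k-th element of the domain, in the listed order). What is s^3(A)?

Tracing A → K → … returns to A after 8 steps, so A lies in an 8-cycle (A K H I B D C E).
Advancing 3 steps from A: A → K → H → I.

I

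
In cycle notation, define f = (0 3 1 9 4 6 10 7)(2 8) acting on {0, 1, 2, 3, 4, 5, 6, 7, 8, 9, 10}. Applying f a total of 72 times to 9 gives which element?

9

9 lies in the 8-cycle (0 3 1 9 4 6 10 7).
On an 8-cycle, f^8 is the identity, so f^72 = f^0 there (72 ≡ 0 mod 8).
So f^72(9) = 9.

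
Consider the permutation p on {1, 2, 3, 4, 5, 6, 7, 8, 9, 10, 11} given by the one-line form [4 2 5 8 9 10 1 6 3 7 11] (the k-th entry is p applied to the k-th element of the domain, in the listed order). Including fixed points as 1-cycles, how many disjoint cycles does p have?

The cycle decomposition is (1 4 8 6 10 7)(2)(3 5 9)(11), which has 4 cycles (counting 1-cycles).

4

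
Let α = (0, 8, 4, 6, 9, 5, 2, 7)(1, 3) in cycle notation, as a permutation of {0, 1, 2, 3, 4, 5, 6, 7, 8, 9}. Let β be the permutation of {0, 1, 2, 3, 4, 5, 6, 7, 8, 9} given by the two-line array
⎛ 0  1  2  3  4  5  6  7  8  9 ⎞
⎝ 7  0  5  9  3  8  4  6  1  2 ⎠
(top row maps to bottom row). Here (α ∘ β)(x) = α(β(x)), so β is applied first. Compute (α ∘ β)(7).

β(7) = 6, then α(6) = 9; composing gives (α ∘ β)(7) = 9.

9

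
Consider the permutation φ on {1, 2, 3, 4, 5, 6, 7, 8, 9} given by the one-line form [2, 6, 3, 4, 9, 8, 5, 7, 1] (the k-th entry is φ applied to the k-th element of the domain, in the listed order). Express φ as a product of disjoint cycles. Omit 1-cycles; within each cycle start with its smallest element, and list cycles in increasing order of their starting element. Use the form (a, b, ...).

Start at 1 and follow images: 1 → 2 → 6 → 8 → 7 → 5 → 9 → 1, giving the cycle (1, 2, 6, 8, 7, 5, 9).
Repeating from the next unused element and collecting all non-trivial cycles gives (1, 2, 6, 8, 7, 5, 9).

(1, 2, 6, 8, 7, 5, 9)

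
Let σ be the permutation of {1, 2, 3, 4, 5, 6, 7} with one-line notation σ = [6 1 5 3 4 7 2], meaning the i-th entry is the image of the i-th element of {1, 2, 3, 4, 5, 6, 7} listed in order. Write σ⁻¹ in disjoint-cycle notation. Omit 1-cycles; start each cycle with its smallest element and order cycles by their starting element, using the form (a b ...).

First write σ in disjoint cycles: (1 6 7 2)(3 5 4).
Reversing each cycle (and rotating so the smallest element leads) gives σ⁻¹ = (1 2 7 6)(3 4 5).

(1 2 7 6)(3 4 5)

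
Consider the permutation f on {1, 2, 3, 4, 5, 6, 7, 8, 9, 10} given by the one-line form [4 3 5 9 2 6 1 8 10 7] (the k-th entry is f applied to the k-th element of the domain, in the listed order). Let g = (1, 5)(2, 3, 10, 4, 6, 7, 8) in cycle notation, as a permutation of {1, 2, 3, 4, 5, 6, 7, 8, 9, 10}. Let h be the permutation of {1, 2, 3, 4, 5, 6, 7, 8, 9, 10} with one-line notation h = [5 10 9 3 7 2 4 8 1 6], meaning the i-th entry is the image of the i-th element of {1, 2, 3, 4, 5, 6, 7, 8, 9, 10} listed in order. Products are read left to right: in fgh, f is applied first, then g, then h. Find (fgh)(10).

8

Chase 10: f(10) = 7; g(7) = 8; h(8) = 8. Hence (fgh)(10) = 8.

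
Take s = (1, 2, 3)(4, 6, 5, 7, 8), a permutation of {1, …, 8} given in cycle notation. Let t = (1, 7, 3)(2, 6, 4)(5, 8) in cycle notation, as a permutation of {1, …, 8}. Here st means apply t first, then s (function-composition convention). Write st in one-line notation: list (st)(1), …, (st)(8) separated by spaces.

(st)(x) = s(t(x)). Computing each image: s(t(1)) = s(7) = 8, s(t(2)) = s(6) = 5, s(t(3)) = s(1) = 2, s(t(4)) = s(2) = 3, s(t(5)) = s(8) = 4, s(t(6)) = s(4) = 6, s(t(7)) = s(3) = 1, s(t(8)) = s(5) = 7.
Hence st = [8 5 2 3 4 6 1 7].

8 5 2 3 4 6 1 7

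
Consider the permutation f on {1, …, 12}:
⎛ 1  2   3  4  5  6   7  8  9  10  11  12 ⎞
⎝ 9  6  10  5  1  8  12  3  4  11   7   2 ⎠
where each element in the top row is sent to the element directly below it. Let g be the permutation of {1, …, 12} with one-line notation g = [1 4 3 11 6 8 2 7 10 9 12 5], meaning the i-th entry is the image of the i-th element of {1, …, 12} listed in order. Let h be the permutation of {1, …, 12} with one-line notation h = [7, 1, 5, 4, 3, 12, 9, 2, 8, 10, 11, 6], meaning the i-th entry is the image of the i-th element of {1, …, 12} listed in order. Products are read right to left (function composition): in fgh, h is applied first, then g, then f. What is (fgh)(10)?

(fgh)(10) = f(g(h(10))). h(10) = 10, then g(10) = 9, then f(9) = 4, so the result is 4.

4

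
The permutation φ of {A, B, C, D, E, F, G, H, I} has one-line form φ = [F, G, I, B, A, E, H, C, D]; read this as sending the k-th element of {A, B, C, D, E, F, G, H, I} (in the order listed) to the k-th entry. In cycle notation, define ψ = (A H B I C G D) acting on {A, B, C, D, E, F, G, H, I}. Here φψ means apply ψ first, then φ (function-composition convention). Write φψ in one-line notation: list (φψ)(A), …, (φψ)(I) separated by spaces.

C D H F A E B G I

(φψ)(x) = φ(ψ(x)). Computing each image: φ(ψ(A)) = φ(H) = C, φ(ψ(B)) = φ(I) = D, φ(ψ(C)) = φ(G) = H, φ(ψ(D)) = φ(A) = F, φ(ψ(E)) = φ(E) = A, φ(ψ(F)) = φ(F) = E, φ(ψ(G)) = φ(D) = B, φ(ψ(H)) = φ(B) = G, φ(ψ(I)) = φ(C) = I.
Hence φψ = [C D H F A E B G I].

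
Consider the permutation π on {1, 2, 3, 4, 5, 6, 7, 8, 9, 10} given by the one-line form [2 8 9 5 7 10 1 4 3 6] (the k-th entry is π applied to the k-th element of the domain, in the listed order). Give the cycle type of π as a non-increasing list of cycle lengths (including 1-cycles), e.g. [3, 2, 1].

The disjoint cycles are (1 2 8 4 5 7)(3 9)(6 10), with lengths 6, 2, 2 in non-increasing order.

[6, 2, 2]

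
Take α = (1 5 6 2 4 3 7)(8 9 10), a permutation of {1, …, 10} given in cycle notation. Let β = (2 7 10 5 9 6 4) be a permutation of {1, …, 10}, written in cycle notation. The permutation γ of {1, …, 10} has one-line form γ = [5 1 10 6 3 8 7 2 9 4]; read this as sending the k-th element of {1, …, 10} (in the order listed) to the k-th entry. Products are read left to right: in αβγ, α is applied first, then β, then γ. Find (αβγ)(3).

4

(αβγ)(3) = γ(β(α(3))). α(3) = 7, then β(7) = 10, then γ(10) = 4, so the result is 4.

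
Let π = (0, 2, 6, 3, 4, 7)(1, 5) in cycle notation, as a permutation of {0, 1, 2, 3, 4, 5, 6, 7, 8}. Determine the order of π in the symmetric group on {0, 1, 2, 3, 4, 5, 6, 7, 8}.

6

The cycle type of π is (6, 2, 1).
Since disjoint cycles commute, ord(π) = lcm(6, 2) = 6.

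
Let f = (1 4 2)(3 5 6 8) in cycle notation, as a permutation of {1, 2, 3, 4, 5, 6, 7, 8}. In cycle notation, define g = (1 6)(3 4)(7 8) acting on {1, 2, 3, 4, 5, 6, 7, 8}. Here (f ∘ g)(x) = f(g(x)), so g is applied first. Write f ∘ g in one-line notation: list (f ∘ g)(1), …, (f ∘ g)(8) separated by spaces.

(f ∘ g)(x) = f(g(x)). Computing each image: f(g(1)) = f(6) = 8, f(g(2)) = f(2) = 1, f(g(3)) = f(4) = 2, f(g(4)) = f(3) = 5, f(g(5)) = f(5) = 6, f(g(6)) = f(1) = 4, f(g(7)) = f(8) = 3, f(g(8)) = f(7) = 7.
Hence f ∘ g = [8 1 2 5 6 4 3 7].

8 1 2 5 6 4 3 7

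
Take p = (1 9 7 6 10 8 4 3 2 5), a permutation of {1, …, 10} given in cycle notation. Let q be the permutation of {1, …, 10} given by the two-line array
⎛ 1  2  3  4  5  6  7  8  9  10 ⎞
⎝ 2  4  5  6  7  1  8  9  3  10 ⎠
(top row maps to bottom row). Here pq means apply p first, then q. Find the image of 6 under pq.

10

p(6) = 10, then q(10) = 10; composing gives (pq)(6) = 10.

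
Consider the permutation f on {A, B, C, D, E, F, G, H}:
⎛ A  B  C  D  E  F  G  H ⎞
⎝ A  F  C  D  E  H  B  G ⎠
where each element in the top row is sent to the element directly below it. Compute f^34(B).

Tracing B → F → … returns to B after 4 steps, so B lies in a 4-cycle (B, F, H, G).
On a 4-cycle, f^4 is the identity, so f^34 = f^2 there (34 ≡ 2 mod 4).
Advancing 2 steps from B: B → F → H.

H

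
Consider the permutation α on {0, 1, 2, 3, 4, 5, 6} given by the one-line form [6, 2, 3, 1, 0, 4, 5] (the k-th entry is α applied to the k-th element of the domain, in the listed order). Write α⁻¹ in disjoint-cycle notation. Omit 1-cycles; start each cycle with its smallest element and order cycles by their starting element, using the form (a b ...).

The cycle decomposition of α is (0 6 5 4)(1 2 3).
Reversing each cycle (and rotating so the smallest element leads) gives α⁻¹ = (0 4 5 6)(1 3 2).

(0 4 5 6)(1 3 2)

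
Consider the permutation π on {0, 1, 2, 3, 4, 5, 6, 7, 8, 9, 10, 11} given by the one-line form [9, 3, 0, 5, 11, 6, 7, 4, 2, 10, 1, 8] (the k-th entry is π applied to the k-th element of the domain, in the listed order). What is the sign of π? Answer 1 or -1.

In disjoint-cycle form the cycle lengths are 12.
A cycle is odd iff its length is even; π has 1 even-length cycle, so sgn(π) = (−1)^1 and π is odd.

-1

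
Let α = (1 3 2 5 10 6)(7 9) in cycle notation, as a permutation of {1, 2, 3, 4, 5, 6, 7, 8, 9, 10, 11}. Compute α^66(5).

5

5 lies in the 6-cycle (1 3 2 5 10 6).
Powers repeat with period 6 on this cycle, and 66 mod 6 = 0, so α^66(5) = α^0(5).
So α^66(5) = 5.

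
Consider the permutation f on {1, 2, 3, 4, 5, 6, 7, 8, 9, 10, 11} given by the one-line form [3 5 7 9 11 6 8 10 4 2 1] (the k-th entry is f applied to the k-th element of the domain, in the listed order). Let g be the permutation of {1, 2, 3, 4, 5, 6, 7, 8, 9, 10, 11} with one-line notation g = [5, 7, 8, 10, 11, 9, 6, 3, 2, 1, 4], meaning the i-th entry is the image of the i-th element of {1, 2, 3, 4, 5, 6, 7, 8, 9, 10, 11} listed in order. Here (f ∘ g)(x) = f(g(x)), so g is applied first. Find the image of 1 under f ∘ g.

11

g(1) = 5, then f(5) = 11; composing gives (f ∘ g)(1) = 11.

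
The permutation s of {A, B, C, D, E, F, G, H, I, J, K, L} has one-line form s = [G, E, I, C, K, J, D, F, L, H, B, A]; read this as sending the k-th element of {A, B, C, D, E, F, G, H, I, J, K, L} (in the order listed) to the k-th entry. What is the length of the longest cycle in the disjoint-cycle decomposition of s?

6

Decomposing into disjoint cycles gives (A G D C I L)(B E K)(F J H); the longest has length 6.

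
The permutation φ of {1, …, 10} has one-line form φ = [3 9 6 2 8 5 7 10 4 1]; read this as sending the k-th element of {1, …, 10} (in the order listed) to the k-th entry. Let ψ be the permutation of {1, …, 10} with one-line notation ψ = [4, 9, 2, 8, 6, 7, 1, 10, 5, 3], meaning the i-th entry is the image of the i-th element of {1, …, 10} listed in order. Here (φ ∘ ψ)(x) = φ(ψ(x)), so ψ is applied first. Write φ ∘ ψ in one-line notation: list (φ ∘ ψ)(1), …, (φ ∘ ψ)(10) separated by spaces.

2 4 9 10 5 7 3 1 8 6

(φ ∘ ψ)(x) = φ(ψ(x)). Computing each image: φ(ψ(1)) = φ(4) = 2, φ(ψ(2)) = φ(9) = 4, φ(ψ(3)) = φ(2) = 9, φ(ψ(4)) = φ(8) = 10, φ(ψ(5)) = φ(6) = 5, φ(ψ(6)) = φ(7) = 7, φ(ψ(7)) = φ(1) = 3, φ(ψ(8)) = φ(10) = 1, φ(ψ(9)) = φ(5) = 8, φ(ψ(10)) = φ(3) = 6.
Hence φ ∘ ψ = [2 4 9 10 5 7 3 1 8 6].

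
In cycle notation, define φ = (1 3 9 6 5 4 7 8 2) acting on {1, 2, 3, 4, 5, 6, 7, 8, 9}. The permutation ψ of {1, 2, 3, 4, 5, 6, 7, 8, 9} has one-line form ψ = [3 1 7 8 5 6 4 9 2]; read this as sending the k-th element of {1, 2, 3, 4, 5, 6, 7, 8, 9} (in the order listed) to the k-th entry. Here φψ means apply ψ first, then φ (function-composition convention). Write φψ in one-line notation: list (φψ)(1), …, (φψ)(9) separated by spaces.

(φψ)(x) = φ(ψ(x)). Computing each image: φ(ψ(1)) = φ(3) = 9, φ(ψ(2)) = φ(1) = 3, φ(ψ(3)) = φ(7) = 8, φ(ψ(4)) = φ(8) = 2, φ(ψ(5)) = φ(5) = 4, φ(ψ(6)) = φ(6) = 5, φ(ψ(7)) = φ(4) = 7, φ(ψ(8)) = φ(9) = 6, φ(ψ(9)) = φ(2) = 1.
Hence φψ = [9 3 8 2 4 5 7 6 1].

9 3 8 2 4 5 7 6 1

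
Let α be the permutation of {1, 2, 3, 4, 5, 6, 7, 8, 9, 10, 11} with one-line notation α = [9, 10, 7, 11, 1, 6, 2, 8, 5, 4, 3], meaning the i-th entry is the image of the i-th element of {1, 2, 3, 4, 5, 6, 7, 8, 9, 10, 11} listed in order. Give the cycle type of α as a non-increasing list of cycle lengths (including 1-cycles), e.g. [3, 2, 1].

The disjoint cycles are (1 9 5)(2 10 4 11 3 7)(6)(8), with lengths 6, 3, 1, 1 in non-increasing order.

[6, 3, 1, 1]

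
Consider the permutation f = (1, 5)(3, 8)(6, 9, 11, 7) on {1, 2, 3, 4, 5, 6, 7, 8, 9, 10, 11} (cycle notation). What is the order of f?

The disjoint cycles have lengths 4, 2, 2, 1, 1, 1.
Since disjoint cycles commute, ord(f) = lcm(4, 2, 2) = 4.

4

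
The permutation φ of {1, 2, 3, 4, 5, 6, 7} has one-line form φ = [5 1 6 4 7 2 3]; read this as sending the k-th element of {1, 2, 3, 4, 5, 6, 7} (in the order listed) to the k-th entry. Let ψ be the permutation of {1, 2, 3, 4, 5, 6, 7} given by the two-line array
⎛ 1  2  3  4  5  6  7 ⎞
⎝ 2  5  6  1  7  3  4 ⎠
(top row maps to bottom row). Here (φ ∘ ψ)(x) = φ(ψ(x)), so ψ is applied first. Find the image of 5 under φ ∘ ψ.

3

ψ(5) = 7, then φ(7) = 3; composing gives (φ ∘ ψ)(5) = 3.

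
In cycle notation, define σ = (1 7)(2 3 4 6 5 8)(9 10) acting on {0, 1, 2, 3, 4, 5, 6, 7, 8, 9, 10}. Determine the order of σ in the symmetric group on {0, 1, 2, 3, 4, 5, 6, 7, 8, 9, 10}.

6

The disjoint cycles have lengths 6, 2, 2, 1.
Since disjoint cycles commute, ord(σ) = lcm(6, 2, 2) = 6.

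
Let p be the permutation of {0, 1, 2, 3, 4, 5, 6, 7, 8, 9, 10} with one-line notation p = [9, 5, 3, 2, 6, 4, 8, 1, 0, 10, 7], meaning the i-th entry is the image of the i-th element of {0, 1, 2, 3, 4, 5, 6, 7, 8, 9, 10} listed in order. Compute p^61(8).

Tracing 8 → 0 → … returns to 8 after 9 steps, so 8 lies in a 9-cycle (0, 9, 10, 7, 1, 5, 4, 6, 8).
Powers repeat with period 9 on this cycle, and 61 mod 9 = 7, so p^61(8) = p^7(8).
Advancing 7 steps from 8: 8 → 0 → 9 → 10 → 7 → 1 → 5 → 4.

4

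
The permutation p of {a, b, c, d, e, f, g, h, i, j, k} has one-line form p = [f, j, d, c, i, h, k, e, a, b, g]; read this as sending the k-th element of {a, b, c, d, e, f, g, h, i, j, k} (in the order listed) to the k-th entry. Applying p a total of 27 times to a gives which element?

Tracing a → f → … returns to a after 5 steps, so a lies in a 5-cycle (a, f, h, e, i).
On a 5-cycle, p^5 is the identity, so p^27 = p^2 there (27 ≡ 2 mod 5).
Advancing 2 steps from a: a → f → h.

h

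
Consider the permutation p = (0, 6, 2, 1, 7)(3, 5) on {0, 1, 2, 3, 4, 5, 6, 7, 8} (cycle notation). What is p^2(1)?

1 lies in the 5-cycle (0, 6, 2, 1, 7).
Stepping 2 places around the cycle: 1 → 7 → 0.

0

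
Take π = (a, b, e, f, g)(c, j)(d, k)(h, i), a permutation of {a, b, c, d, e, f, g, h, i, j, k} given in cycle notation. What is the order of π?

10

The disjoint cycles have lengths 5, 2, 2, 2.
The order is lcm(5, 2, 2, 2) = 10.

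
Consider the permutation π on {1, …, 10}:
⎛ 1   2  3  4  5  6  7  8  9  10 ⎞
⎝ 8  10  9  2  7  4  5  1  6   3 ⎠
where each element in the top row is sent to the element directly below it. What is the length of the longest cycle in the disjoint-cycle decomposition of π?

Decomposing into disjoint cycles gives (1, 8)(2, 10, 3, 9, 6, 4)(5, 7); the longest has length 6.

6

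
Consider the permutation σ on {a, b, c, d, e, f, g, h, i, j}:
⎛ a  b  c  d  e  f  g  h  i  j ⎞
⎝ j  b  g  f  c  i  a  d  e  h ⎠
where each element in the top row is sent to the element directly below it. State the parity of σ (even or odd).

even

In disjoint-cycle form the cycle lengths are 9, 1.
A cycle is odd iff its length is even; σ has 0 even-length cycles, so sgn(σ) = (−1)^0 and σ is even.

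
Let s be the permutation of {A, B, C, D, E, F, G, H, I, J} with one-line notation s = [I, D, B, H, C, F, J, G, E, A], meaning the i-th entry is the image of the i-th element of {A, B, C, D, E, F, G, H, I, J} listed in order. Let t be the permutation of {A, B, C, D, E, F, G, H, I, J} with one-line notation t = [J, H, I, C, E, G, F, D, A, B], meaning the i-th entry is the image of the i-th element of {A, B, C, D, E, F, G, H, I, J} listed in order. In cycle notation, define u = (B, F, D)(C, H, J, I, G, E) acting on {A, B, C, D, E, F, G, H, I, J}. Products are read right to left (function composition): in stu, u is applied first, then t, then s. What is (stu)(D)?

G

Chase D: u(D) = B; t(B) = H; s(H) = G. Hence (stu)(D) = G.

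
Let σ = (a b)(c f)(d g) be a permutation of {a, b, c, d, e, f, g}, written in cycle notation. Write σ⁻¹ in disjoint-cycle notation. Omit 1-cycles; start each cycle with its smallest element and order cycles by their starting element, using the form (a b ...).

(a b)(c f)(d g)

Inverting a permutation written in cycle notation just reverses the order within every cycle.
After reversing and putting each cycle's least element first, σ⁻¹ = (a b)(c f)(d g).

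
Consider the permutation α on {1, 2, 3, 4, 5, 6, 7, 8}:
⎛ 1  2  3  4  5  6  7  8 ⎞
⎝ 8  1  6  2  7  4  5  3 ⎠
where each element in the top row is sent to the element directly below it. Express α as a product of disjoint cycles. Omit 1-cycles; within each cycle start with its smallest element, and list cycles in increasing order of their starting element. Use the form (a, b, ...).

From 1: 1 → 8 → 3 → 6 → 4 → 2 → 1, closing the cycle (1, 8, 3, 6, 4, 2).
Continuing from each remaining unvisited element yields (1, 8, 3, 6, 4, 2)(5, 7).

(1, 8, 3, 6, 4, 2)(5, 7)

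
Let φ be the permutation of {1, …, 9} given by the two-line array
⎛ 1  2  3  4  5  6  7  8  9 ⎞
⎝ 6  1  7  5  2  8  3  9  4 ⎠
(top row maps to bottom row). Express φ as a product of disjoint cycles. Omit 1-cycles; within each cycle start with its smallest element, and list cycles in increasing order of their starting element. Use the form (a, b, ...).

(1, 6, 8, 9, 4, 5, 2)(3, 7)

Start at 1 and follow images: 1 → 6 → 8 → 9 → 4 → 5 → 2 → 1, giving the cycle (1, 6, 8, 9, 4, 5, 2).
Repeating from the next unused element and collecting all non-trivial cycles gives (1, 6, 8, 9, 4, 5, 2)(3, 7).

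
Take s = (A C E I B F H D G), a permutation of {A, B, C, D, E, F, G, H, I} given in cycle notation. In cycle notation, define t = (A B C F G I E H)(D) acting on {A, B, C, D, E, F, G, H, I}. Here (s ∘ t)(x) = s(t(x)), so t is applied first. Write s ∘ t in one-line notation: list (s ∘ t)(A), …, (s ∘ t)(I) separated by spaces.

Chase each element through t then s: A → B → F; B → C → E; C → F → H; D → D → G; E → H → D; F → G → A; G → I → B; H → A → C; I → E → I.
So s ∘ t in one-line form is F E H G D A B C I.

F E H G D A B C I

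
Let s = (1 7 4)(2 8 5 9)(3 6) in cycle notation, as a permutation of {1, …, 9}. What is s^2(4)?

4 lies in the 3-cycle (1 7 4).
Advancing 2 steps from 4: 4 → 1 → 7.

7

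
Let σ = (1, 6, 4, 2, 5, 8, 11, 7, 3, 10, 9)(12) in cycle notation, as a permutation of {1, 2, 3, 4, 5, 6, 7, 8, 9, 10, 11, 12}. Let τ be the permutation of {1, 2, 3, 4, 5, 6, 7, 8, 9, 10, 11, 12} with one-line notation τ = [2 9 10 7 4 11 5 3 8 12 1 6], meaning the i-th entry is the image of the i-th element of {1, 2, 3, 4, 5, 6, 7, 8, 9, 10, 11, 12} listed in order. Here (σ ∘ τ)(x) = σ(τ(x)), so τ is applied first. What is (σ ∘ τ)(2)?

τ(2) = 9, then σ(9) = 1; composing gives (σ ∘ τ)(2) = 1.

1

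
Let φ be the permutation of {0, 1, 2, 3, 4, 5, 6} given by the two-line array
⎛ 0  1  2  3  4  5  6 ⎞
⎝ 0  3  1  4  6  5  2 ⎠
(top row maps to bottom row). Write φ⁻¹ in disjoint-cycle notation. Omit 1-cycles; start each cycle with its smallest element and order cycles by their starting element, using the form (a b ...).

The cycle decomposition of φ is (1 3 4 6 2).
The inverse reverses every cycle; in canonical form, φ⁻¹ = (1 2 6 4 3).

(1 2 6 4 3)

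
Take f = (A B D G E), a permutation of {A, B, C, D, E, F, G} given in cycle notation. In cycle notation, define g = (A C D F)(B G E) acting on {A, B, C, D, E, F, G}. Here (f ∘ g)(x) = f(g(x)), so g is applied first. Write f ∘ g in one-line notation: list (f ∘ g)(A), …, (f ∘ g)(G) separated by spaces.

For each element, apply g then f: A → C → C; B → G → E; C → D → G; D → F → F; E → B → D; F → A → B; G → E → A.
Collecting the images, f ∘ g = [C E G F D B A].

C E G F D B A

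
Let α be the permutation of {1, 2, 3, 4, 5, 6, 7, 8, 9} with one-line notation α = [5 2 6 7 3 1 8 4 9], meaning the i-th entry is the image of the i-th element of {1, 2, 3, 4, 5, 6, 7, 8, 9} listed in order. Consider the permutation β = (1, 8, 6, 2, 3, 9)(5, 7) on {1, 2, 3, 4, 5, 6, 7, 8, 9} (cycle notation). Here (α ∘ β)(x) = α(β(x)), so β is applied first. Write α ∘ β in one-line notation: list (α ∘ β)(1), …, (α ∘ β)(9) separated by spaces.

(α ∘ β)(x) = α(β(x)). Computing each image: α(β(1)) = α(8) = 4, α(β(2)) = α(3) = 6, α(β(3)) = α(9) = 9, α(β(4)) = α(4) = 7, α(β(5)) = α(7) = 8, α(β(6)) = α(2) = 2, α(β(7)) = α(5) = 3, α(β(8)) = α(6) = 1, α(β(9)) = α(1) = 5.
Hence α ∘ β = [4 6 9 7 8 2 3 1 5].

4 6 9 7 8 2 3 1 5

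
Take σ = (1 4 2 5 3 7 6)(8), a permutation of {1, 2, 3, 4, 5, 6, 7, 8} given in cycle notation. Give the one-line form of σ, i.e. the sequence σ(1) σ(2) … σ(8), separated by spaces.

Reading each image from the cycles: 1→4, 2→5, 3→7, 4→2, 5→3, 6→1, 7→6, 8→8.
So the one-line form is 4 5 7 2 3 1 6 8.

4 5 7 2 3 1 6 8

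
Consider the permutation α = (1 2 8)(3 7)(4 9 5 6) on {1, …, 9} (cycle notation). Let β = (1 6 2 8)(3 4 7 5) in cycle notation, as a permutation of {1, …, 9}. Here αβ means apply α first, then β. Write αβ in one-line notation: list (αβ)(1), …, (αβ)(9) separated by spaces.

(αβ)(x) = β(α(x)). Computing each image: β(α(1)) = β(2) = 8, β(α(2)) = β(8) = 1, β(α(3)) = β(7) = 5, β(α(4)) = β(9) = 9, β(α(5)) = β(6) = 2, β(α(6)) = β(4) = 7, β(α(7)) = β(3) = 4, β(α(8)) = β(1) = 6, β(α(9)) = β(5) = 3.
Hence αβ = [8 1 5 9 2 7 4 6 3].

8 1 5 9 2 7 4 6 3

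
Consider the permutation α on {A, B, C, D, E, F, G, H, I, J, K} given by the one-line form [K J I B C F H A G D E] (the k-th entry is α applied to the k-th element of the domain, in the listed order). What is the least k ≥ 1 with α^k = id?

21

Decomposing into disjoint cycles gives cycle lengths 7, 3, 1.
Since disjoint cycles commute, ord(α) = lcm(7, 3) = 21.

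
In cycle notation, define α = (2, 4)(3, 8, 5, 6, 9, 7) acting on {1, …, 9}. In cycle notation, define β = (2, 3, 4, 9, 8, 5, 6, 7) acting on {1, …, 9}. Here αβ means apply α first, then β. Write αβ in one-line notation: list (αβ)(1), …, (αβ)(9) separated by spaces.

(αβ)(x) = β(α(x)). Computing each image: β(α(1)) = β(1) = 1, β(α(2)) = β(4) = 9, β(α(3)) = β(8) = 5, β(α(4)) = β(2) = 3, β(α(5)) = β(6) = 7, β(α(6)) = β(9) = 8, β(α(7)) = β(3) = 4, β(α(8)) = β(5) = 6, β(α(9)) = β(7) = 2.
Hence αβ = [1 9 5 3 7 8 4 6 2].

1 9 5 3 7 8 4 6 2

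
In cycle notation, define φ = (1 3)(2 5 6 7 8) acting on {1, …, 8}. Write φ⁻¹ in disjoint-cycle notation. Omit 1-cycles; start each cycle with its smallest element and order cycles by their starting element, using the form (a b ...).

If φ sends a → b within a cycle, φ⁻¹ sends b → a; equivalently, reverse each cycle.
After reversing and putting each cycle's least element first, φ⁻¹ = (1 3)(2 8 7 6 5).

(1 3)(2 8 7 6 5)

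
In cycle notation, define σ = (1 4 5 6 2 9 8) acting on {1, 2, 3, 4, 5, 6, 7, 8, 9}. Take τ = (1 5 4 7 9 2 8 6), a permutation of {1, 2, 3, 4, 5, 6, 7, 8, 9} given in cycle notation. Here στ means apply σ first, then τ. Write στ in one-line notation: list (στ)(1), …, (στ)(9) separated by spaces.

7 2 3 4 1 8 9 5 6

(στ)(x) = τ(σ(x)). Computing each image: τ(σ(1)) = τ(4) = 7, τ(σ(2)) = τ(9) = 2, τ(σ(3)) = τ(3) = 3, τ(σ(4)) = τ(5) = 4, τ(σ(5)) = τ(6) = 1, τ(σ(6)) = τ(2) = 8, τ(σ(7)) = τ(7) = 9, τ(σ(8)) = τ(1) = 5, τ(σ(9)) = τ(8) = 6.
Hence στ = [7 2 3 4 1 8 9 5 6].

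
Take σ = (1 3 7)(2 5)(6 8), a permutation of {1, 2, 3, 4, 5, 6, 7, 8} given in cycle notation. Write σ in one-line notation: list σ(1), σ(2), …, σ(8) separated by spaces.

Image by image: 1↦3, 2↦5, 3↦7, 4↦4, 5↦2, 6↦8, 7↦1, 8↦6.
Listing these in domain order gives 3 5 7 4 2 8 1 6.

3 5 7 4 2 8 1 6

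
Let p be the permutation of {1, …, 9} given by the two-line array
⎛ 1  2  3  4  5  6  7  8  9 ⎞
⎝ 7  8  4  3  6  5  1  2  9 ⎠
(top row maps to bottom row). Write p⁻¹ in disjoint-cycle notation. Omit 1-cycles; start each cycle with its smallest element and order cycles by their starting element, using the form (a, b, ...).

(1, 7)(2, 8)(3, 4)(5, 6)

First write p in disjoint cycles: (1, 7)(2, 8)(3, 4)(5, 6).
Reversing each cycle (and rotating so the smallest element leads) gives p⁻¹ = (1, 7)(2, 8)(3, 4)(5, 6).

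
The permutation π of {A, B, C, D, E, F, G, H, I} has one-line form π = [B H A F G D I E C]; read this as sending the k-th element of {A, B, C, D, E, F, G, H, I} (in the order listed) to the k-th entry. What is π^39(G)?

B

Tracing G → I → … returns to G after 7 steps, so G lies in a 7-cycle (A B H E G I C).
Since the cycle has length 7, π^39 acts on it the same as π^4 (39 mod 7 = 4).
Stepping 4 places around the cycle: G → I → C → A → B.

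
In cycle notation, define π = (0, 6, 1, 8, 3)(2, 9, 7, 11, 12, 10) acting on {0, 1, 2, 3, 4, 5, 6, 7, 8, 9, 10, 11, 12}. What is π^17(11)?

7

11 lies in the 6-cycle (2, 9, 7, 11, 12, 10).
Since the cycle has length 6, π^17 acts on it the same as π^5 (17 mod 6 = 5).
Advancing 5 steps from 11: 11 → 12 → 10 → 2 → 9 → 7.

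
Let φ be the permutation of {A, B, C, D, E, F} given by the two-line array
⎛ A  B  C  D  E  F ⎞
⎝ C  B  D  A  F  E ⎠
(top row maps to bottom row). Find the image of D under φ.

The entry below D in the array is A, so φ(D) = A.

A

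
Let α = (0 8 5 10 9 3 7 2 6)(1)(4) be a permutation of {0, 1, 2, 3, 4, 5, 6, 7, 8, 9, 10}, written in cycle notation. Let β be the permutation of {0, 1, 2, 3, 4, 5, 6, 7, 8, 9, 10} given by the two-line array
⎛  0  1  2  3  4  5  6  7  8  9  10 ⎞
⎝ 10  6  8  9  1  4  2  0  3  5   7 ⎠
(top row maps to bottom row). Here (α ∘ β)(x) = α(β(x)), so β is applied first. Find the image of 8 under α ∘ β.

7

β(8) = 3, then α(3) = 7; composing gives (α ∘ β)(8) = 7.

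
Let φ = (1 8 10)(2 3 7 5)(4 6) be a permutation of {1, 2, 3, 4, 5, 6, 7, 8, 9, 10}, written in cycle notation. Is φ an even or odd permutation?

The cycle lengths are 4, 3, 2, 1.
A cycle is odd iff its length is even; φ has 2 even-length cycles, so sgn(φ) = (−1)^2 and φ is even.

even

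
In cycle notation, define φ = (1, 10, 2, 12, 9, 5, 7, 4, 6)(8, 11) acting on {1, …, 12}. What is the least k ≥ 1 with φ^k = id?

The cycle type of φ is (9, 2, 1).
The order of φ is the least common multiple of its cycle lengths: lcm(9, 2) = 18.

18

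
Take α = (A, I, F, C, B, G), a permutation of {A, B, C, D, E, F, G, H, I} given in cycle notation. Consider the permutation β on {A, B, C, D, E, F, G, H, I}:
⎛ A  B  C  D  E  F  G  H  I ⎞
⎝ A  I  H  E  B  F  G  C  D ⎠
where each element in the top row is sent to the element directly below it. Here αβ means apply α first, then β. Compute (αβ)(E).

B

(αβ)(E) = β(α(E)). α(E) = E, then β(E) = B. So (αβ)(E) = B.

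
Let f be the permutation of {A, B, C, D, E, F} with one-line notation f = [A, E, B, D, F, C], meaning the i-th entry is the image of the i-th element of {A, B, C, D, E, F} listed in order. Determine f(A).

A is element number 1 of the domain, and entry number 1 of the one-line form is A, so f(A) = A.

A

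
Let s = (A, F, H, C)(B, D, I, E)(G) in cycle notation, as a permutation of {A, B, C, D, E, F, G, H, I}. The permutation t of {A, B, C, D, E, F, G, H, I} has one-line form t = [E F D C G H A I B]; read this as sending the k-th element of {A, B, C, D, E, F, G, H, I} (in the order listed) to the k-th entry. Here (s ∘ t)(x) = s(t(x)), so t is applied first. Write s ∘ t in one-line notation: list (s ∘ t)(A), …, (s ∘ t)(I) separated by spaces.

B H I A G C F E D

(s ∘ t)(x) = s(t(x)). Computing each image: s(t(A)) = s(E) = B, s(t(B)) = s(F) = H, s(t(C)) = s(D) = I, s(t(D)) = s(C) = A, s(t(E)) = s(G) = G, s(t(F)) = s(H) = C, s(t(G)) = s(A) = F, s(t(H)) = s(I) = E, s(t(I)) = s(B) = D.
Hence s ∘ t = [B H I A G C F E D].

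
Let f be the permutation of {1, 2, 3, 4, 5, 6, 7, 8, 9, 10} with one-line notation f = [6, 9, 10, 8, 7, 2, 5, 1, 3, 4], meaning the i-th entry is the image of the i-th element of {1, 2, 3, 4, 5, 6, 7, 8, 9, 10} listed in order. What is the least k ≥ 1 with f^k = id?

Decomposing into disjoint cycles gives cycle lengths 8, 2.
The order of f is the least common multiple of its cycle lengths: lcm(8, 2) = 8.

8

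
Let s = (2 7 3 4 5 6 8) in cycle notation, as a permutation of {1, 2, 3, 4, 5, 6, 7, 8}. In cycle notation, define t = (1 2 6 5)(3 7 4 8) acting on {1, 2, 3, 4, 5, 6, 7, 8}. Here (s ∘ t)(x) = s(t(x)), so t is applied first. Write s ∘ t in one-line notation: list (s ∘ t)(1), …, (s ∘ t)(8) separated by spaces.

7 8 3 2 1 6 5 4

For each element, apply t then s: 1 → 2 → 7; 2 → 6 → 8; 3 → 7 → 3; 4 → 8 → 2; 5 → 1 → 1; 6 → 5 → 6; 7 → 4 → 5; 8 → 3 → 4.
So s ∘ t in one-line form is 7 8 3 2 1 6 5 4.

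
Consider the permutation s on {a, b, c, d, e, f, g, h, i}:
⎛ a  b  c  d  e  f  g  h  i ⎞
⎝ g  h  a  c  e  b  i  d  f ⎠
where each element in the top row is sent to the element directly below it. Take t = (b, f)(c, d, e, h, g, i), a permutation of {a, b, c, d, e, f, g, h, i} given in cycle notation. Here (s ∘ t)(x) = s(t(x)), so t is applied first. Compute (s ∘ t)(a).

t(a) = a, then s(a) = g; composing gives (s ∘ t)(a) = g.

g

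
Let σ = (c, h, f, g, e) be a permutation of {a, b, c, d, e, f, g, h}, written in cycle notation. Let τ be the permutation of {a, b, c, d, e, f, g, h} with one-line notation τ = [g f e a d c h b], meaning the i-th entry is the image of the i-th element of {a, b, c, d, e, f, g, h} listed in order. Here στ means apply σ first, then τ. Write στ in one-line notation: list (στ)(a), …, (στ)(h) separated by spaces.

(στ)(x) = τ(σ(x)). Computing each image: τ(σ(a)) = τ(a) = g, τ(σ(b)) = τ(b) = f, τ(σ(c)) = τ(h) = b, τ(σ(d)) = τ(d) = a, τ(σ(e)) = τ(c) = e, τ(σ(f)) = τ(g) = h, τ(σ(g)) = τ(e) = d, τ(σ(h)) = τ(f) = c.
Hence στ = [g f b a e h d c].

g f b a e h d c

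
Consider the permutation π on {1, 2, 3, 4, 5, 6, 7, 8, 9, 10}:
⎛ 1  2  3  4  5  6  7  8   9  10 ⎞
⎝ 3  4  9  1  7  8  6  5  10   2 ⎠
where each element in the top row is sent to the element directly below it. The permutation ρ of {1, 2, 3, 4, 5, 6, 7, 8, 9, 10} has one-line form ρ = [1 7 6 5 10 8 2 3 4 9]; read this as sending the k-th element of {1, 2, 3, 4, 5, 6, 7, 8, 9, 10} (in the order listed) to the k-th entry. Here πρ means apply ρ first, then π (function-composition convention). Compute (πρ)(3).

ρ(3) = 6, then π(6) = 8; composing gives (πρ)(3) = 8.

8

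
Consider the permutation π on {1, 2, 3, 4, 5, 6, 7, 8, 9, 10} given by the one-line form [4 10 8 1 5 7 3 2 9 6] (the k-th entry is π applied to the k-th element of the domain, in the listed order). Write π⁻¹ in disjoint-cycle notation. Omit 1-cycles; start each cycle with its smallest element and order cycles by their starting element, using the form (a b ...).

The cycle decomposition of π is (1 4)(2 10 6 7 3 8).
The inverse reverses every cycle; in canonical form, π⁻¹ = (1 4)(2 8 3 7 6 10).

(1 4)(2 8 3 7 6 10)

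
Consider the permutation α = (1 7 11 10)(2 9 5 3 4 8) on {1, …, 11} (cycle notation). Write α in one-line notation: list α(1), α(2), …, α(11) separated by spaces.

Image by image: 1↦7, 2↦9, 3↦4, 4↦8, 5↦3, 6↦6, 7↦11, 8↦2, 9↦5, 10↦1, 11↦10.
So the one-line form is 7 9 4 8 3 6 11 2 5 1 10.

7 9 4 8 3 6 11 2 5 1 10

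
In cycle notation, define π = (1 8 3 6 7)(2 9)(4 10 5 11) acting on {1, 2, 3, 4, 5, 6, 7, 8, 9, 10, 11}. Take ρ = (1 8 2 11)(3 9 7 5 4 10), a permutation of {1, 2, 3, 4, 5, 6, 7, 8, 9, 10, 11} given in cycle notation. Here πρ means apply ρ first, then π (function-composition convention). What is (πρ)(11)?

8

(πρ)(11) = π(ρ(11)). ρ(11) = 1, then π(1) = 8. So (πρ)(11) = 8.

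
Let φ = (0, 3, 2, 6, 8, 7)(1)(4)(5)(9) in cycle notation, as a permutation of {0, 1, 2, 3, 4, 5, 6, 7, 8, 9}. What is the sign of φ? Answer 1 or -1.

The cycle lengths are 6, 1, 1, 1, 1.
A cycle is odd iff its length is even; φ has 1 even-length cycle, so sgn(φ) = (−1)^1 and φ is odd.

-1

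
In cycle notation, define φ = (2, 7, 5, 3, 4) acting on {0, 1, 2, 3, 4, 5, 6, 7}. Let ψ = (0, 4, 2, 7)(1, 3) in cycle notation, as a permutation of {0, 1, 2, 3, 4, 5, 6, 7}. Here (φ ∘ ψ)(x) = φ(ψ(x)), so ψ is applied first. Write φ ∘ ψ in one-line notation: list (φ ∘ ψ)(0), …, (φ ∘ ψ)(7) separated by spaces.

Chase each element through ψ then φ: 0 → 4 → 2; 1 → 3 → 4; 2 → 7 → 5; 3 → 1 → 1; 4 → 2 → 7; 5 → 5 → 3; 6 → 6 → 6; 7 → 0 → 0.
Collecting the images, φ ∘ ψ = [2 4 5 1 7 3 6 0].

2 4 5 1 7 3 6 0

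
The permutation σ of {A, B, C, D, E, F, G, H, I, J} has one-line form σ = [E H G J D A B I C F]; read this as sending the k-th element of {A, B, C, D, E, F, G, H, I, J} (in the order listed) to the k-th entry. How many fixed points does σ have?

No element satisfies σ(x) = x, so there are 0 fixed points.

0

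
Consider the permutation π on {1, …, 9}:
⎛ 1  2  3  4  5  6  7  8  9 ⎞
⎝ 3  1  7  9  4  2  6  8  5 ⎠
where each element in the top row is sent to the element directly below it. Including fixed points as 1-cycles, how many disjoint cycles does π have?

The cycle decomposition is (1 3 7 6 2)(4 9 5)(8), which has 3 cycles (counting 1-cycles).

3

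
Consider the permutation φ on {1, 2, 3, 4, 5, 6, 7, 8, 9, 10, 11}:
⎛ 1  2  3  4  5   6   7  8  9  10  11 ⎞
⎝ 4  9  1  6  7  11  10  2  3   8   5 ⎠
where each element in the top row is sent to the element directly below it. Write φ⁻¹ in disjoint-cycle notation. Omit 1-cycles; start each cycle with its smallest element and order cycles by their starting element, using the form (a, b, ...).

(1, 3, 9, 2, 8, 10, 7, 5, 11, 6, 4)

First write φ in disjoint cycles: (1, 4, 6, 11, 5, 7, 10, 8, 2, 9, 3).
The inverse reverses every cycle; in canonical form, φ⁻¹ = (1, 3, 9, 2, 8, 10, 7, 5, 11, 6, 4).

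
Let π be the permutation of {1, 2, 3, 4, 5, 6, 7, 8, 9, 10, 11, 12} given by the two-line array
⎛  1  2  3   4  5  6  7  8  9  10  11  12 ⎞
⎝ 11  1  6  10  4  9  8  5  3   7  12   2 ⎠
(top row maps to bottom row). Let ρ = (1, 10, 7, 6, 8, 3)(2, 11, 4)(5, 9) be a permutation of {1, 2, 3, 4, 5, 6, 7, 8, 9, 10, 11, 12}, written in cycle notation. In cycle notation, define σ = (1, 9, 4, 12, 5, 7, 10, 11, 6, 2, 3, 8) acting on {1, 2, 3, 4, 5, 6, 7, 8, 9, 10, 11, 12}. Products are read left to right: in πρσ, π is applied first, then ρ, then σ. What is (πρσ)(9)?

9

(πρσ)(9) = σ(ρ(π(9))). π(9) = 3, then ρ(3) = 1, then σ(1) = 9, so the result is 9.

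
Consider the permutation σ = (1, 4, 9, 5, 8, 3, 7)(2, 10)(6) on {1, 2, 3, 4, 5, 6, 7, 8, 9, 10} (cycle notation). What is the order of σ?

The cycle type of σ is (7, 2, 1).
Since disjoint cycles commute, ord(σ) = lcm(7, 2) = 14.

14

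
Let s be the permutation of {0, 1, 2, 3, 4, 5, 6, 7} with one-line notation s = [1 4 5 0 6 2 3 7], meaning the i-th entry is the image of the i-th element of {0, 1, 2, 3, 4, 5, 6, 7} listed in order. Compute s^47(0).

4

Tracing 0 → 1 → … returns to 0 after 5 steps, so 0 lies in a 5-cycle (0 1 4 6 3).
Since the cycle has length 5, s^47 acts on it the same as s^2 (47 mod 5 = 2).
Stepping 2 places around the cycle: 0 → 1 → 4.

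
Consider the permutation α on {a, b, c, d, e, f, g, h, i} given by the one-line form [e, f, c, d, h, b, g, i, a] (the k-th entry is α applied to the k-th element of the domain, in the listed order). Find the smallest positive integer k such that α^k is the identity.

4

The disjoint-cycle form of α has cycle lengths 4, 2, 1, 1, 1.
The order of α is the least common multiple of its cycle lengths: lcm(4, 2) = 4.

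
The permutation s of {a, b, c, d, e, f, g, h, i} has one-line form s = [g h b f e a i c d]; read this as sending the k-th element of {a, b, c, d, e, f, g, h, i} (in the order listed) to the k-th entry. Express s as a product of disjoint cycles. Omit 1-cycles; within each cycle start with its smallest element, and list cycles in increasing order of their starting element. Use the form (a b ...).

(a g i d f)(b h c)

From a: a → g → i → d → f → a, closing the cycle (a g i d f).
Continuing from each remaining unvisited element yields (a g i d f)(b h c).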